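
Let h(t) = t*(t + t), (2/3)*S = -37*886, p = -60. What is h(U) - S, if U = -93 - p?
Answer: 51351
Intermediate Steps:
U = -33 (U = -93 - 1*(-60) = -93 + 60 = -33)
S = -49173 (S = 3*(-37*886)/2 = (3/2)*(-32782) = -49173)
h(t) = 2*t² (h(t) = t*(2*t) = 2*t²)
h(U) - S = 2*(-33)² - 1*(-49173) = 2*1089 + 49173 = 2178 + 49173 = 51351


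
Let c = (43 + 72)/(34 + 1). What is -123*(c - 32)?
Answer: 24723/7 ≈ 3531.9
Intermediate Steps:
c = 23/7 (c = 115/35 = 115*(1/35) = 23/7 ≈ 3.2857)
-123*(c - 32) = -123*(23/7 - 32) = -123*(-201/7) = 24723/7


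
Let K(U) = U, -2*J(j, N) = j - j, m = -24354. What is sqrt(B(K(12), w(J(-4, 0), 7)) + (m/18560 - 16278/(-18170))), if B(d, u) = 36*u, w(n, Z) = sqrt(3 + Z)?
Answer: sqrt(-73977020025 + 6397176381696*sqrt(10))/421544 ≈ 10.650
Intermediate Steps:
J(j, N) = 0 (J(j, N) = -(j - j)/2 = -1/2*0 = 0)
sqrt(B(K(12), w(J(-4, 0), 7)) + (m/18560 - 16278/(-18170))) = sqrt(36*sqrt(3 + 7) + (-24354/18560 - 16278/(-18170))) = sqrt(36*sqrt(10) + (-24354*1/18560 - 16278*(-1/18170))) = sqrt(36*sqrt(10) + (-12177/9280 + 8139/9085)) = sqrt(36*sqrt(10) - 1403925/3372352) = sqrt(-1403925/3372352 + 36*sqrt(10))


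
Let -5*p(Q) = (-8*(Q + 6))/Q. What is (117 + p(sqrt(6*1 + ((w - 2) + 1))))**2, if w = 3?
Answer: 351937/25 + 14232*sqrt(2)/25 ≈ 14883.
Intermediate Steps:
p(Q) = -(-48 - 8*Q)/(5*Q) (p(Q) = -(-8*(Q + 6))/(5*Q) = -(-8*(6 + Q))/(5*Q) = -(-48 - 8*Q)/(5*Q))
(117 + p(sqrt(6*1 + ((w - 2) + 1))))**2 = (117 + 8*(6 + sqrt(6*1 + ((3 - 2) + 1)))/(5*(sqrt(6*1 + ((3 - 2) + 1)))))**2 = (117 + 8*(6 + sqrt(6 + (1 + 1)))/(5*(sqrt(6 + (1 + 1)))))**2 = (117 + 8*(6 + sqrt(6 + 2))/(5*(sqrt(6 + 2))))**2 = (117 + 8*(6 + sqrt(8))/(5*(sqrt(8))))**2 = (117 + 8*(6 + 2*sqrt(2))/(5*((2*sqrt(2)))))**2 = (117 + 8*(sqrt(2)/4)*(6 + 2*sqrt(2))/5)**2 = (117 + 2*sqrt(2)*(6 + 2*sqrt(2))/5)**2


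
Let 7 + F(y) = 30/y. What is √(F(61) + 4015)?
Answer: √14915598/61 ≈ 63.313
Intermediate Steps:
F(y) = -7 + 30/y
√(F(61) + 4015) = √((-7 + 30/61) + 4015) = √(-397/61 + 4015) = √(244518/61) = √14915598/61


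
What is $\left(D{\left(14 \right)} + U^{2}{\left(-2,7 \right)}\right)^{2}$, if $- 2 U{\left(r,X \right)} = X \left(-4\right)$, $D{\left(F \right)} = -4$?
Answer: $36864$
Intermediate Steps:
$U{\left(r,X \right)} = 2 X$ ($U{\left(r,X \right)} = - \frac{X \left(-4\right)}{2} = - \frac{\left(-4\right) X}{2} = 2 X$)
$\left(D{\left(14 \right)} + U^{2}{\left(-2,7 \right)}\right)^{2} = \left(-4 + \left(2 \cdot 7\right)^{2}\right)^{2} = \left(-4 + 14^{2}\right)^{2} = \left(-4 + 196\right)^{2} = 192^{2} = 36864$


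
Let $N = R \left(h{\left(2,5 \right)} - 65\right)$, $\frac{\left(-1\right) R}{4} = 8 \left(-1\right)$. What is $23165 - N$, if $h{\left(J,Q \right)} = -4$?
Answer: $25373$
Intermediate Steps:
$R = 32$ ($R = - 4 \cdot 8 \left(-1\right) = \left(-4\right) \left(-8\right) = 32$)
$N = -2208$ ($N = 32 \left(-4 - 65\right) = 32 \left(-69\right) = -2208$)
$23165 - N = 23165 - -2208 = 23165 + 2208 = 25373$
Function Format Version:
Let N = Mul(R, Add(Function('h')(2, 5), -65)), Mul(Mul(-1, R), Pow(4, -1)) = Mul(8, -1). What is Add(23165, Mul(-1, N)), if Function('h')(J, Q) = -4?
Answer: 25373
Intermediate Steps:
R = 32 (R = Mul(-4, Mul(8, -1)) = Mul(-4, -8) = 32)
N = -2208 (N = Mul(32, Add(-4, -65)) = Mul(32, -69) = -2208)
Add(23165, Mul(-1, N)) = Add(23165, Mul(-1, -2208)) = Add(23165, 2208) = 25373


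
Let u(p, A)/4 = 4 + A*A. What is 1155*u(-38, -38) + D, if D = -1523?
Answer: 6688237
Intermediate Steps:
u(p, A) = 16 + 4*A**2 (u(p, A) = 4*(4 + A*A) = 4*(4 + A**2) = 16 + 4*A**2)
1155*u(-38, -38) + D = 1155*(16 + 4*(-38)**2) - 1523 = 1155*(16 + 4*1444) - 1523 = 1155*(16 + 5776) - 1523 = 1155*5792 - 1523 = 6689760 - 1523 = 6688237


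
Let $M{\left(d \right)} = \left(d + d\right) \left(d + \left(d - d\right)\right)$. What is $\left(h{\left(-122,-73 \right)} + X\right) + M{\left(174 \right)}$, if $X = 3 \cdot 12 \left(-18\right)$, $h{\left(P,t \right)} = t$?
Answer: $59831$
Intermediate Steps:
$X = -648$ ($X = 36 \left(-18\right) = -648$)
$M{\left(d \right)} = 2 d^{2}$ ($M{\left(d \right)} = 2 d \left(d + 0\right) = 2 d d = 2 d^{2}$)
$\left(h{\left(-122,-73 \right)} + X\right) + M{\left(174 \right)} = \left(-73 - 648\right) + 2 \cdot 174^{2} = -721 + 2 \cdot 30276 = -721 + 60552 = 59831$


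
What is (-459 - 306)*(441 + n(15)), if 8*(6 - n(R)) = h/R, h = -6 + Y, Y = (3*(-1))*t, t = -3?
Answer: -2735487/8 ≈ -3.4194e+5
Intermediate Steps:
Y = 9 (Y = (3*(-1))*(-3) = -3*(-3) = 9)
h = 3 (h = -6 + 9 = 3)
n(R) = 6 - 3/(8*R)
(-459 - 306)*(441 + n(15)) = (-459 - 306)*(441 + (6 - 3/8/15)) = -765*(441 + (6 - 3/8*1/15)) = -765*(441 + (6 - 1/40)) = -765*(441 + 239/40) = -765*17879/40 = -2735487/8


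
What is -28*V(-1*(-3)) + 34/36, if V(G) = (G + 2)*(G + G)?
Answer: -15103/18 ≈ -839.06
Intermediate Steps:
V(G) = 2*G*(2 + G) (V(G) = (2 + G)*(2*G) = 2*G*(2 + G))
-28*V(-1*(-3)) + 34/36 = -56*(-1*(-3))*(2 - 1*(-3)) + 34/36 = -56*3*(2 + 3) + 34*(1/36) = -56*3*5 + 17/18 = -28*30 + 17/18 = -840 + 17/18 = -15103/18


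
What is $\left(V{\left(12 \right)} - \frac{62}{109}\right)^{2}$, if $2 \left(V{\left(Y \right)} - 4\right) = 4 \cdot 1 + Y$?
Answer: $\frac{1552516}{11881} \approx 130.67$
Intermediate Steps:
$V{\left(Y \right)} = 6 + \frac{Y}{2}$ ($V{\left(Y \right)} = 4 + \frac{4 \cdot 1 + Y}{2} = 4 + \frac{4 + Y}{2} = 4 + \left(2 + \frac{Y}{2}\right) = 6 + \frac{Y}{2}$)
$\left(V{\left(12 \right)} - \frac{62}{109}\right)^{2} = \left(\left(6 + \frac{1}{2} \cdot 12\right) - \frac{62}{109}\right)^{2} = \left(\left(6 + 6\right) - \frac{62}{109}\right)^{2} = \left(12 - \frac{62}{109}\right)^{2} = \left(\frac{1246}{109}\right)^{2} = \frac{1552516}{11881}$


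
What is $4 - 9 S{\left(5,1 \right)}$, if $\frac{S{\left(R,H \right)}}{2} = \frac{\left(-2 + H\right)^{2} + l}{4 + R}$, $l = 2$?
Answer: $-2$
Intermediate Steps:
$S{\left(R,H \right)} = \frac{2 \left(2 + \left(-2 + H\right)^{2}\right)}{4 + R}$ ($S{\left(R,H \right)} = 2 \frac{\left(-2 + H\right)^{2} + 2}{4 + R} = 2 \frac{2 + \left(-2 + H\right)^{2}}{4 + R} = \frac{2 \left(2 + \left(-2 + H\right)^{2}\right)}{4 + R}$)
$4 - 9 S{\left(5,1 \right)} = 4 - 9 \frac{2 \left(2 + \left(-2 + 1\right)^{2}\right)}{4 + 5} = 4 - 9 \frac{2 \left(2 + \left(-1\right)^{2}\right)}{9} = 4 - 9 \cdot 2 \cdot \frac{1}{9} \left(2 + 1\right) = 4 - 9 \cdot 2 \cdot \frac{1}{9} \cdot 3 = 4 - 6 = -2$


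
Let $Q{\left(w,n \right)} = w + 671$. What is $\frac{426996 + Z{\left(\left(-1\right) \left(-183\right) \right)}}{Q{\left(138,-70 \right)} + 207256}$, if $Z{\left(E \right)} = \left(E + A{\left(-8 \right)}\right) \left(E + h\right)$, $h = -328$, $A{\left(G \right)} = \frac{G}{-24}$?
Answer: $\frac{1201238}{624195} \approx 1.9245$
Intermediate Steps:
$A{\left(G \right)} = - \frac{G}{24}$ ($A{\left(G \right)} = G \left(- \frac{1}{24}\right) = - \frac{G}{24}$)
$Q{\left(w,n \right)} = 671 + w$
$Z{\left(E \right)} = \left(-328 + E\right) \left(\frac{1}{3} + E\right)$ ($Z{\left(E \right)} = \left(E - - \frac{1}{3}\right) \left(E - 328\right) = \left(E + \frac{1}{3}\right) \left(-328 + E\right) = \left(\frac{1}{3} + E\right) \left(-328 + E\right) = \left(-328 + E\right) \left(\frac{1}{3} + E\right)$)
$\frac{426996 + Z{\left(\left(-1\right) \left(-183\right) \right)}}{Q{\left(138,-70 \right)} + 207256} = \frac{426996 - \left(\frac{328}{3} - 33489 + \frac{983}{3} \left(-1\right) \left(-183\right)\right)}{\left(671 + 138\right) + 207256} = \frac{426996 - \left(\frac{180217}{3} - 33489\right)}{809 + 207256} = \frac{426996 - \frac{79750}{3}}{208065} = \left(426996 - \frac{79750}{3}\right) \frac{1}{208065} = \frac{1201238}{3} \cdot \frac{1}{208065} = \frac{1201238}{624195}$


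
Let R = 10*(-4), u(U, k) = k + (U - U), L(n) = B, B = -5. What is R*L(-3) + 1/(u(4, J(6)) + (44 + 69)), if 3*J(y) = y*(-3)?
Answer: 21401/107 ≈ 200.01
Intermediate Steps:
L(n) = -5
J(y) = -y (J(y) = (y*(-3))/3 = (-3*y)/3 = -y)
u(U, k) = k (u(U, k) = k + 0 = k)
R = -40
R*L(-3) + 1/(u(4, J(6)) + (44 + 69)) = -40*(-5) + 1/(-1*6 + (44 + 69)) = 200 + 1/(-6 + 113) = 200 + 1/107 = 21401/107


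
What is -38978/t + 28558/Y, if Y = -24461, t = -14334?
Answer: 272045243/175311987 ≈ 1.5518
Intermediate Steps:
-38978/t + 28558/Y = -38978/(-14334) + 28558/(-24461) = -38978*(-1/14334) + 28558*(-1/24461) = 19489/7167 - 28558/24461 = 272045243/175311987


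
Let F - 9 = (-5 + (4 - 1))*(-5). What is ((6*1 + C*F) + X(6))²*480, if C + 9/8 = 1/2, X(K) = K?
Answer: 15/2 ≈ 7.5000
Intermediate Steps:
C = -5/8 (C = -9/8 + 1/2 = -9/8 + ½ = -5/8 ≈ -0.62500)
F = 19 (F = 9 + (-5 + (4 - 1))*(-5) = 9 + (-5 + 3)*(-5) = 9 - 2*(-5) = 9 + 10 = 19)
((6*1 + C*F) + X(6))²*480 = ((6*1 - 5/8*19) + 6)²*480 = ((6 - 95/8) + 6)²*480 = (-47/8 + 6)²*480 = (⅛)²*480 = (1/64)*480 = 15/2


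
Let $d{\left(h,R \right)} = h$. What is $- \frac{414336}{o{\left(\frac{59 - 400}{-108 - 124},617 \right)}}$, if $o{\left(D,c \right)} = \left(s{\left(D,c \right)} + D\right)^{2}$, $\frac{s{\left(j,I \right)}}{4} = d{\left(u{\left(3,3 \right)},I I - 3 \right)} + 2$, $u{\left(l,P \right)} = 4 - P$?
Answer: $- \frac{22301220864}{9765625} \approx -2283.6$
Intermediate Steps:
$s{\left(j,I \right)} = 12$ ($s{\left(j,I \right)} = 4 \left(\left(4 - 3\right) + 2\right) = 4 \left(1 + 2\right) = 4 \cdot 3 = 12$)
$o{\left(D,c \right)} = \left(12 + D\right)^{2}$
$- \frac{414336}{o{\left(\frac{59 - 400}{-108 - 124},617 \right)}} = - \frac{414336}{\left(12 + \frac{59 - 400}{-108 - 124}\right)^{2}} = - \frac{414336}{\left(12 - \frac{341}{-232}\right)^{2}} = - \frac{414336}{\left(12 - - \frac{341}{232}\right)^{2}} = - \frac{414336}{\left(12 + \frac{341}{232}\right)^{2}} = - \frac{414336}{\left(\frac{3125}{232}\right)^{2}} = - \frac{414336}{\frac{9765625}{53824}} = \left(-414336\right) \frac{53824}{9765625} = - \frac{22301220864}{9765625}$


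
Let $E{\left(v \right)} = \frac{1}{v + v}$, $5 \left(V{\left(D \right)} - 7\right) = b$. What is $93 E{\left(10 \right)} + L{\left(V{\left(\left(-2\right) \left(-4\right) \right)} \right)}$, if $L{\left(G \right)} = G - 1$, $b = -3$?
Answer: $\frac{201}{20} \approx 10.05$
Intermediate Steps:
$V{\left(D \right)} = \frac{32}{5}$ ($V{\left(D \right)} = 7 + \frac{1}{5} \left(-3\right) = 7 - \frac{3}{5} = \frac{32}{5}$)
$L{\left(G \right)} = -1 + G$
$E{\left(v \right)} = \frac{1}{2 v}$
$93 E{\left(10 \right)} + L{\left(V{\left(\left(-2\right) \left(-4\right) \right)} \right)} = 93 \frac{1}{2 \cdot 10} + \left(-1 + \frac{32}{5}\right) = 93 \cdot \frac{1}{2} \cdot \frac{1}{10} + \frac{27}{5} = 93 \cdot \frac{1}{20} + \frac{27}{5} = \frac{93}{20} + \frac{27}{5} = \frac{201}{20}$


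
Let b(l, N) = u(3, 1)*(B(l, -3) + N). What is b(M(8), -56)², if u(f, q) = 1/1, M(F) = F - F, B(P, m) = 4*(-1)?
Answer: 3600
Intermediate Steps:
B(P, m) = -4
M(F) = 0
u(f, q) = 1
b(l, N) = -4 + N (b(l, N) = 1*(-4 + N) = -4 + N)
b(M(8), -56)² = (-4 - 56)² = (-60)² = 3600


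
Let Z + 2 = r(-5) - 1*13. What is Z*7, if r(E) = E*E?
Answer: 70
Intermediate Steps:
r(E) = E²
Z = 10 (Z = -2 + ((-5)² - 1*13) = -2 + (25 - 13) = -2 + 12 = 10)
Z*7 = 10*7 = 70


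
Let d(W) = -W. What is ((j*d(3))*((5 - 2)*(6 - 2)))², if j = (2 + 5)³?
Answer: 152473104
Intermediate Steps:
j = 343 (j = 7³ = 343)
((j*d(3))*((5 - 2)*(6 - 2)))² = ((343*(-1*3))*((5 - 2)*(6 - 2)))² = ((343*(-3))*(3*4))² = (-1029*12)² = (-12348)² = 152473104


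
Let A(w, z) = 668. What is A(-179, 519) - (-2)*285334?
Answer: 571336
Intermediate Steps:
A(-179, 519) - (-2)*285334 = 668 - (-2)*285334 = 668 - 1*(-570668) = 668 + 570668 = 571336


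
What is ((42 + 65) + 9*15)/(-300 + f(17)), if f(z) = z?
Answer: -242/283 ≈ -0.85512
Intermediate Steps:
((42 + 65) + 9*15)/(-300 + f(17)) = ((42 + 65) + 9*15)/(-300 + 17) = (107 + 135)/(-283) = 242*(-1/283) = -242/283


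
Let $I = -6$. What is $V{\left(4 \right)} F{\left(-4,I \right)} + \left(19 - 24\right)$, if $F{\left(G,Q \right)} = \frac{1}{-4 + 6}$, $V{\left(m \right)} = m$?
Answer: $-3$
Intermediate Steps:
$F{\left(G,Q \right)} = \frac{1}{2}$
$V{\left(4 \right)} F{\left(-4,I \right)} + \left(19 - 24\right) = 4 \cdot \frac{1}{2} + \left(19 - 24\right) = 2 + \left(19 - 24\right) = 2 - 5 = -3$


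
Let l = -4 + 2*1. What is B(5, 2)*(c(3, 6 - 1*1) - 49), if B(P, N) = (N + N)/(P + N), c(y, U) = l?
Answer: -204/7 ≈ -29.143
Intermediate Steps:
l = -2 (l = -4 + 2 = -2)
c(y, U) = -2
B(P, N) = 2*N/(N + P) (B(P, N) = (2*N)/(N + P) = 2*N/(N + P))
B(5, 2)*(c(3, 6 - 1*1) - 49) = (2*2/(2 + 5))*(-2 - 49) = (2*2/7)*(-51) = (2*2*(⅐))*(-51) = (4/7)*(-51) = -204/7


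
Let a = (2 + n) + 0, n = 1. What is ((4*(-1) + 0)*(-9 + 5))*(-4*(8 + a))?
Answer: -704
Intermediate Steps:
a = 3 (a = (2 + 1) + 0 = 3 + 0 = 3)
((4*(-1) + 0)*(-9 + 5))*(-4*(8 + a)) = ((4*(-1) + 0)*(-9 + 5))*(-4*(8 + 3)) = ((-4 + 0)*(-4))*(-4*11) = -4*(-4)*(-44) = 16*(-44) = -704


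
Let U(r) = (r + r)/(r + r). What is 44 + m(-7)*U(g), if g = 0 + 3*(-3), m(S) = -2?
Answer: 42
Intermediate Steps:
g = -9 (g = 0 - 9 = -9)
U(r) = 1 (U(r) = (2*r)/((2*r)) = (2*r)*(1/(2*r)) = 1)
44 + m(-7)*U(g) = 44 - 2*1 = 44 - 2 = 42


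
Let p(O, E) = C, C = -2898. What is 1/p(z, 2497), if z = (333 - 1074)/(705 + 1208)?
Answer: -1/2898 ≈ -0.00034507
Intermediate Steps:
z = -741/1913 ≈ -0.38735
p(O, E) = -2898
1/p(z, 2497) = 1/(-2898) = -1/2898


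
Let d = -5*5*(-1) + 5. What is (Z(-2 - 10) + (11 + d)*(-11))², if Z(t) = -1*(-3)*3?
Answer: 195364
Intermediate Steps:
d = 30 (d = -25*(-1) + 5 = 25 + 5 = 30)
Z(t) = 9 (Z(t) = 3*3 = 9)
(Z(-2 - 10) + (11 + d)*(-11))² = (9 + (11 + 30)*(-11))² = (9 + 41*(-11))² = (9 - 451)² = (-442)² = 195364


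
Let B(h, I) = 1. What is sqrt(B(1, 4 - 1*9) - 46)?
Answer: 3*I*sqrt(5) ≈ 6.7082*I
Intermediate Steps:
sqrt(B(1, 4 - 1*9) - 46) = sqrt(1 - 46) = sqrt(-45) = 3*I*sqrt(5)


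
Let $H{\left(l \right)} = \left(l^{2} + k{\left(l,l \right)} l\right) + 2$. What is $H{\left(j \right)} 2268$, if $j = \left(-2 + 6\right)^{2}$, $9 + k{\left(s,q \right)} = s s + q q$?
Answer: $18838008$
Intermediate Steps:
$k{\left(s,q \right)} = -9 + q^{2} + s^{2}$ ($k{\left(s,q \right)} = -9 + \left(s s + q q\right) = -9 + \left(s^{2} + q^{2}\right) = -9 + \left(q^{2} + s^{2}\right) = -9 + q^{2} + s^{2}$)
$j = 16$ ($j = 4^{2} = 16$)
$H{\left(l \right)} = 2 + l^{2} + l \left(-9 + 2 l^{2}\right)$ ($H{\left(l \right)} = \left(l^{2} + \left(-9 + l^{2} + l^{2}\right) l\right) + 2 = \left(l^{2} + \left(-9 + 2 l^{2}\right) l\right) + 2 = \left(l^{2} + l \left(-9 + 2 l^{2}\right)\right) + 2 = 2 + l^{2} + l \left(-9 + 2 l^{2}\right)$)
$H{\left(j \right)} 2268 = \left(2 + 16^{2} + 16 \left(-9 + 2 \cdot 16^{2}\right)\right) 2268 = \left(2 + 256 + 16 \left(-9 + 2 \cdot 256\right)\right) 2268 = \left(2 + 256 + 16 \left(-9 + 512\right)\right) 2268 = \left(2 + 256 + 16 \cdot 503\right) 2268 = \left(2 + 256 + 8048\right) 2268 = 8306 \cdot 2268 = 18838008$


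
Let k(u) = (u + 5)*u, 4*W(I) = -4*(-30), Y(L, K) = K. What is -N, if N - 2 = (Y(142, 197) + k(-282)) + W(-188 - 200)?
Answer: -78343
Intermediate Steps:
W(I) = 30 (W(I) = (-4*(-30))/4 = (¼)*120 = 30)
k(u) = u*(5 + u) (k(u) = (5 + u)*u = u*(5 + u))
N = 78343 (N = 2 + ((197 - 282*(5 - 282)) + 30) = 2 + ((197 - 282*(-277)) + 30) = 2 + ((197 + 78114) + 30) = 2 + (78311 + 30) = 2 + 78341 = 78343)
-N = -1*78343 = -78343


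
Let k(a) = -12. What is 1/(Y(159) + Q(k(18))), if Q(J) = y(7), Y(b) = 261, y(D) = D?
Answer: 1/268 ≈ 0.0037313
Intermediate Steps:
Q(J) = 7
1/(Y(159) + Q(k(18))) = 1/(261 + 7) = 1/268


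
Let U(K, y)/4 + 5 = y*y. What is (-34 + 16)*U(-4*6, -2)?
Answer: 72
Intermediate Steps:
U(K, y) = -20 + 4*y**2 (U(K, y) = -20 + 4*(y*y) = -20 + 4*y**2)
(-34 + 16)*U(-4*6, -2) = (-34 + 16)*(-20 + 4*(-2)**2) = -18*(-20 + 4*4) = -18*(-20 + 16) = -18*(-4) = 72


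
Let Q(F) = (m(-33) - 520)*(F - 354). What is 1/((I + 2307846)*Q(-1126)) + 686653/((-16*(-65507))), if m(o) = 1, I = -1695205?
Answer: 40390801011847609/61652804589788880 ≈ 0.65513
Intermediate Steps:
Q(F) = 183726 - 519*F (Q(F) = (1 - 520)*(F - 354) = -519*(-354 + F) = 183726 - 519*F)
1/((I + 2307846)*Q(-1126)) + 686653/((-16*(-65507))) = 1/((-1695205 + 2307846)*(183726 - 519*(-1126))) + 686653/((-16*(-65507))) = 1/(612641*(183726 + 584394)) + 686653/1048112 = (1/612641)/768120 + 686653*(1/1048112) = (1/612641)*(1/768120) + 686653/1048112 = 1/470581804920 + 686653/1048112 = 40390801011847609/61652804589788880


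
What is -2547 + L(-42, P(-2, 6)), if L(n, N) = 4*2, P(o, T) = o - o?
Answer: -2539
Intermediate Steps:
P(o, T) = 0
L(n, N) = 8
-2547 + L(-42, P(-2, 6)) = -2547 + 8 = -2539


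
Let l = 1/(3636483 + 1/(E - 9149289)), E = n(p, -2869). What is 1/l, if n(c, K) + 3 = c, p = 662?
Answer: 33268837468289/9148630 ≈ 3.6365e+6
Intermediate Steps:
n(c, K) = -3 + c
E = 659 (E = -3 + 662 = 659)
l = 9148630/33268837468289 (l = 1/(3636483 + 1/(659 - 9149289)) = 1/(3636483 + 1/(-9148630)) = 1/(3636483 - 1/9148630) = 1/(33268837468289/9148630) = 9148630/33268837468289 ≈ 2.7499e-7)
1/l = 1/(9148630/33268837468289) = 33268837468289/9148630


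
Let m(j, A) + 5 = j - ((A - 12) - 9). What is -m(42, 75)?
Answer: 17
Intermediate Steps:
m(j, A) = 16 + j - A (m(j, A) = -5 + (j - ((A - 12) - 9)) = -5 + (j - ((-12 + A) - 9)) = -5 + (j - (-21 + A)) = -5 + (j + (21 - A)) = -5 + (21 + j - A) = 16 + j - A)
-m(42, 75) = -(16 + 42 - 1*75) = -(16 + 42 - 75) = -1*(-17) = 17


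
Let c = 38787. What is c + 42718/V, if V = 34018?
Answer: 659749442/17009 ≈ 38788.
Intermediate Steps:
c + 42718/V = 38787 + 42718/34018 = 38787 + 42718*(1/34018) = 38787 + 21359/17009 = 659749442/17009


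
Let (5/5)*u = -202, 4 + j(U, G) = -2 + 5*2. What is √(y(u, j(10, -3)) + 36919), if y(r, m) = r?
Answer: √36717 ≈ 191.62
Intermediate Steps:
j(U, G) = 4 (j(U, G) = -4 + (-2 + 5*2) = -4 + (-2 + 10) = -4 + 8 = 4)
u = -202
√(y(u, j(10, -3)) + 36919) = √(-202 + 36919) = √36717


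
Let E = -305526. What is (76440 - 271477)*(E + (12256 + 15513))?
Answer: 54172892009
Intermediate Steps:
(76440 - 271477)*(E + (12256 + 15513)) = (76440 - 271477)*(-305526 + (12256 + 15513)) = -195037*(-305526 + 27769) = -195037*(-277757) = 54172892009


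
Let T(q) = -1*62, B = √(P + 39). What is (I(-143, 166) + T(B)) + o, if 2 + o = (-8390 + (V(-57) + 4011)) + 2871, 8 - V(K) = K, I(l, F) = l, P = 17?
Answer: -1650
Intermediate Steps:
V(K) = 8 - K
B = 2*√14 (B = √(17 + 39) = √56 = 2*√14 ≈ 7.4833)
T(q) = -62
o = -1445 (o = -2 + ((-8390 + ((8 - 1*(-57)) + 4011)) + 2871) = -2 + ((-8390 + ((8 + 57) + 4011)) + 2871) = -2 + ((-8390 + (65 + 4011)) + 2871) = -2 + ((-8390 + 4076) + 2871) = -2 + (-4314 + 2871) = -2 - 1443 = -1445)
(I(-143, 166) + T(B)) + o = (-143 - 62) - 1445 = -205 - 1445 = -1650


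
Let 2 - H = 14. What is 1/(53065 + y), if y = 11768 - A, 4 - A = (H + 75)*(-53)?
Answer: 1/61490 ≈ 1.6263e-5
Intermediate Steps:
H = -12 (H = 2 - 1*14 = 2 - 14 = -12)
A = 3343 (A = 4 - (-12 + 75)*(-53) = 4 - 63*(-53) = 4 - 1*(-3339) = 4 + 3339 = 3343)
y = 8425 (y = 11768 - 1*3343 = 11768 - 3343 = 8425)
1/(53065 + y) = 1/(53065 + 8425) = 1/61490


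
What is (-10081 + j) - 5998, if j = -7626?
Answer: -23705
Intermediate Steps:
(-10081 + j) - 5998 = (-10081 - 7626) - 5998 = -17707 - 5998 = -23705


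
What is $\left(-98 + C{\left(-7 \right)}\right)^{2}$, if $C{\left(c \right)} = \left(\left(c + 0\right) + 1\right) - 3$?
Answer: $11449$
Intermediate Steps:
$C{\left(c \right)} = -2 + c$ ($C{\left(c \right)} = \left(c + 1\right) - 3 = \left(1 + c\right) - 3 = -2 + c$)
$\left(-98 + C{\left(-7 \right)}\right)^{2} = \left(-98 - 9\right)^{2} = \left(-107\right)^{2} = 11449$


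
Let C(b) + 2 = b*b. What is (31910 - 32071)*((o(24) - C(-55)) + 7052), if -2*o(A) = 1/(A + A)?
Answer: -62272063/96 ≈ -6.4867e+5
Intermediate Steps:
C(b) = -2 + b² (C(b) = -2 + b*b = -2 + b²)
o(A) = -1/(4*A) (o(A) = -1/(2*(A + A)) = -1/(2*A)/2 = -1/(4*A))
(31910 - 32071)*((o(24) - C(-55)) + 7052) = (31910 - 32071)*((-¼/24 - (-2 + (-55)²)) + 7052) = -161*((-¼*1/24 - (-2 + 3025)) + 7052) = -161*((-1/96 - 1*3023) + 7052) = -161*((-1/96 - 3023) + 7052) = -161*(-290209/96 + 7052) = -161*386783/96 = -62272063/96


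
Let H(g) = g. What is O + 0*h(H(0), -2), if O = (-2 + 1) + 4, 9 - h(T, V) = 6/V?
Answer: 3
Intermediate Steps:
h(T, V) = 9 - 6/V
O = 3 (O = -1 + 4 = 3)
O + 0*h(H(0), -2) = 3 + 0*(9 - 6/(-2)) = 3 + 0*(9 - 6*(-½)) = 3 + 0*(9 + 3) = 3 + 0*12 = 3 + 0 = 3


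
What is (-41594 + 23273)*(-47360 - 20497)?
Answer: 1243208097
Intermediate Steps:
(-41594 + 23273)*(-47360 - 20497) = -18321*(-67857) = 1243208097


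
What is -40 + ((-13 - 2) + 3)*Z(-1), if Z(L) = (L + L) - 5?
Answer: 44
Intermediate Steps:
Z(L) = -5 + 2*L (Z(L) = 2*L - 5 = -5 + 2*L)
-40 + ((-13 - 2) + 3)*Z(-1) = -40 + ((-13 - 2) + 3)*(-5 + 2*(-1)) = -40 + (-15 + 3)*(-5 - 2) = -40 - 12*(-7) = -40 + 84 = 44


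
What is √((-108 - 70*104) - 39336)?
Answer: 2*I*√11681 ≈ 216.16*I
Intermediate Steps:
√((-108 - 70*104) - 39336) = √((-108 - 7280) - 39336) = √(-7388 - 39336) = √(-46724) = 2*I*√11681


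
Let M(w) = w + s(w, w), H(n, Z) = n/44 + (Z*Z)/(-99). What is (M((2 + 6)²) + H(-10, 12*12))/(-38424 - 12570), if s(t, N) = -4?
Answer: 3293/1121868 ≈ 0.0029353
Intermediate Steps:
H(n, Z) = -Z²/99 + n/44 (H(n, Z) = n*(1/44) + Z²*(-1/99) = n/44 - Z²/99 = -Z²/99 + n/44)
M(w) = -4 + w (M(w) = w - 4 = -4 + w)
(M((2 + 6)²) + H(-10, 12*12))/(-38424 - 12570) = ((-4 + (2 + 6)²) + (-(12*12)²/99 + (1/44)*(-10)))/(-38424 - 12570) = ((-4 + 8²) + (-1/99*144² - 5/22))/(-50994) = ((-4 + 64) + (-1/99*20736 - 5/22))*(-1/50994) = (60 + (-2304/11 - 5/22))*(-1/50994) = (60 - 4613/22)*(-1/50994) = -3293/22*(-1/50994) = 3293/1121868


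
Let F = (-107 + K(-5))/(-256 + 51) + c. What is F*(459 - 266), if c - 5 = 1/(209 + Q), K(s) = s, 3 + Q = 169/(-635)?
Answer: 28693115456/26781405 ≈ 1071.4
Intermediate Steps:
Q = -2074/635 (Q = -3 + 169/(-635) = -3 + 169*(-1/635) = -3 - 169/635 = -2074/635 ≈ -3.2661)
c = 653840/130641 (c = 5 + 1/(209 - 2074/635) = 5 + 1/(130641/635) = 5 + 635/130641 = 653840/130641 ≈ 5.0049)
F = 148668992/26781405 (F = (-107 - 5)/(-256 + 51) + 653840/130641 = -112/(-205) + 653840/130641 = -112*(-1/205) + 653840/130641 = 112/205 + 653840/130641 = 148668992/26781405 ≈ 5.5512)
F*(459 - 266) = 148668992*(459 - 266)/26781405 = (148668992/26781405)*193 = 28693115456/26781405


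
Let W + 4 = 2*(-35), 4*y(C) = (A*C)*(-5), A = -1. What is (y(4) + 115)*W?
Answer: -8880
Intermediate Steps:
y(C) = 5*C/4 (y(C) = (-C*(-5))/4 = (5*C)/4 = 5*C/4)
W = -74 (W = -4 + 2*(-35) = -4 - 70 = -74)
(y(4) + 115)*W = ((5/4)*4 + 115)*(-74) = (5 + 115)*(-74) = 120*(-74) = -8880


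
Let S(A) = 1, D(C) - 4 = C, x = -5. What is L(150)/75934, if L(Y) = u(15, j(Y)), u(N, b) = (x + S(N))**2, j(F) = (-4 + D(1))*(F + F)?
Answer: 8/37967 ≈ 0.00021071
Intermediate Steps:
D(C) = 4 + C
j(F) = 2*F (j(F) = (-4 + (4 + 1))*(F + F) = (-4 + 5)*(2*F) = 1*(2*F) = 2*F)
u(N, b) = 16 (u(N, b) = (-5 + 1)**2 = (-4)**2 = 16)
L(Y) = 16
L(150)/75934 = 16/75934 = 16*(1/75934) = 8/37967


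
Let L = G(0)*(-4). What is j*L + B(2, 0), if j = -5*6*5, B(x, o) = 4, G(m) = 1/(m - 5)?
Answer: -116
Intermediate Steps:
G(m) = 1/(-5 + m)
j = -150 (j = -30*5 = -150)
L = ⅘ (L = -4/(-5 + 0) = -4/(-5) = -⅕*(-4) = ⅘ ≈ 0.80000)
j*L + B(2, 0) = -150*⅘ + 4 = -120 + 4 = -116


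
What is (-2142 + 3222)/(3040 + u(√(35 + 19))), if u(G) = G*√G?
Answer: 1080/(3040 + 9*2^(¾)*3^(¼)) ≈ 0.35295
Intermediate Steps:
u(G) = G^(3/2)
(-2142 + 3222)/(3040 + u(√(35 + 19))) = (-2142 + 3222)/(3040 + (√(35 + 19))^(3/2)) = 1080/(3040 + (√54)^(3/2)) = 1080/(3040 + (3*√6)^(3/2)) = 1080/(3040 + 9*2^(¾)*3^(¼))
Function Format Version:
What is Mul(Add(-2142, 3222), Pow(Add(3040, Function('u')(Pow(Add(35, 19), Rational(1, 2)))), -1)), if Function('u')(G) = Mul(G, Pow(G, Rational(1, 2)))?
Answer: Mul(1080, Pow(Add(3040, Mul(9, Pow(2, Rational(3, 4)), Pow(3, Rational(1, 4)))), -1)) ≈ 0.35295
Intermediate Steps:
Function('u')(G) = Pow(G, Rational(3, 2))
Mul(Add(-2142, 3222), Pow(Add(3040, Function('u')(Pow(Add(35, 19), Rational(1, 2)))), -1)) = Mul(Add(-2142, 3222), Pow(Add(3040, Pow(Pow(Add(35, 19), Rational(1, 2)), Rational(3, 2))), -1)) = Mul(1080, Pow(Add(3040, Pow(Pow(54, Rational(1, 2)), Rational(3, 2))), -1)) = Mul(1080, Pow(Add(3040, Pow(Mul(3, Pow(6, Rational(1, 2))), Rational(3, 2))), -1)) = Mul(1080, Pow(Add(3040, Mul(9, Pow(2, Rational(3, 4)), Pow(3, Rational(1, 4)))), -1))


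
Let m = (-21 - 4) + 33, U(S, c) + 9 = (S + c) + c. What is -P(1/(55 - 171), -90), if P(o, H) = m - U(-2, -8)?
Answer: -35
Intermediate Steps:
U(S, c) = -9 + S + 2*c (U(S, c) = -9 + ((S + c) + c) = -9 + (S + 2*c) = -9 + S + 2*c)
m = 8 (m = -25 + 33 = 8)
P(o, H) = 35 (P(o, H) = 8 - (-9 - 2 + 2*(-8)) = 8 - (-9 - 2 - 16) = 8 - 1*(-27) = 8 + 27 = 35)
-P(1/(55 - 171), -90) = -1*35 = -35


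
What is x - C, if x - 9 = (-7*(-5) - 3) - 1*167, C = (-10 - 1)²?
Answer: -247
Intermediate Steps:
C = 121 (C = (-11)² = 121)
x = -126 (x = 9 + ((-7*(-5) - 3) - 1*167) = 9 + ((35 - 3) - 167) = 9 + (32 - 167) = 9 - 135 = -126)
x - C = -126 - 1*121 = -126 - 121 = -247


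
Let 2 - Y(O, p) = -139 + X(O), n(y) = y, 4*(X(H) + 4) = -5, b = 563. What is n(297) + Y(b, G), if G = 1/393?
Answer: 1773/4 ≈ 443.25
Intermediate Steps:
X(H) = -21/4 (X(H) = -4 + (1/4)*(-5) = -4 - 5/4 = -21/4)
G = 1/393 ≈ 0.0025445
Y(O, p) = 585/4 (Y(O, p) = 2 - (-139 - 21/4) = 2 - 1*(-577/4) = 2 + 577/4 = 585/4)
n(297) + Y(b, G) = 297 + 585/4 = 1773/4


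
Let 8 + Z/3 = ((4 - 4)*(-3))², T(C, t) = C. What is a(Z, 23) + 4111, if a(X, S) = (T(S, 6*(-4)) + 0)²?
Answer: 4640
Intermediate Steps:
Z = -24 (Z = -24 + 3*((4 - 4)*(-3))² = -24 + 3*(0*(-3))² = -24 + 3*0² = -24 + 3*0 = -24 + 0 = -24)
a(X, S) = S² (a(X, S) = (S + 0)² = S²)
a(Z, 23) + 4111 = 23² + 4111 = 529 + 4111 = 4640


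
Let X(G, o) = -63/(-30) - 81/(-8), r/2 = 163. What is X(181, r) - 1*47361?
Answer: -1893951/40 ≈ -47349.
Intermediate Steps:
r = 326 (r = 2*163 = 326)
X(G, o) = 489/40 (X(G, o) = -63*(-1/30) - 81*(-1/8) = 21/10 + 81/8 = 489/40)
X(181, r) - 1*47361 = 489/40 - 1*47361 = 489/40 - 47361 = -1893951/40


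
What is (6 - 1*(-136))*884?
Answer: 125528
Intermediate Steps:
(6 - 1*(-136))*884 = (6 + 136)*884 = 142*884 = 125528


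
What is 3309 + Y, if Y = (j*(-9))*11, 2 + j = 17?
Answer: 1824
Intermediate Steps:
j = 15 (j = -2 + 17 = 15)
Y = -1485 (Y = (15*(-9))*11 = -135*11 = -1485)
3309 + Y = 3309 - 1485 = 1824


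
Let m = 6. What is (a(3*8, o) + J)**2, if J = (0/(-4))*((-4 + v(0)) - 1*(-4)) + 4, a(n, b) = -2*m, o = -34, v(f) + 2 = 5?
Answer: 64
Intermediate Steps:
v(f) = 3 (v(f) = -2 + 5 = 3)
a(n, b) = -12 (a(n, b) = -2*6 = -12)
J = 4 (J = (0/(-4))*((-4 + 3) - 1*(-4)) + 4 = (0*(-1/4))*(-1 + 4) + 4 = 0*3 + 4 = 0 + 4 = 4)
(a(3*8, o) + J)**2 = (-12 + 4)**2 = (-8)**2 = 64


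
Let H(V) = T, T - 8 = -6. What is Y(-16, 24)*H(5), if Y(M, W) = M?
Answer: -32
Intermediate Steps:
T = 2 (T = 8 - 6 = 2)
H(V) = 2
Y(-16, 24)*H(5) = -16*2 = -32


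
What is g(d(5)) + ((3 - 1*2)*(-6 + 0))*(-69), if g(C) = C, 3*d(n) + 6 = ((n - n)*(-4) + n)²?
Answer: 1261/3 ≈ 420.33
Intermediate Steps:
d(n) = -2 + n²/3 (d(n) = -2 + ((n - n)*(-4) + n)²/3 = -2 + (0*(-4) + n)²/3 = -2 + (0 + n)²/3 = -2 + n²/3)
g(d(5)) + ((3 - 1*2)*(-6 + 0))*(-69) = (-2 + (⅓)*5²) + ((3 - 1*2)*(-6 + 0))*(-69) = (-2 + (⅓)*25) + ((3 - 2)*(-6))*(-69) = (-2 + 25/3) + (1*(-6))*(-69) = 19/3 - 6*(-69) = 19/3 + 414 = 1261/3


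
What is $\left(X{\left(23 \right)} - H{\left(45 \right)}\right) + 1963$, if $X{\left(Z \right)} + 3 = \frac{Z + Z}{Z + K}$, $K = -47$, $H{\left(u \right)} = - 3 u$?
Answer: $\frac{25117}{12} \approx 2093.1$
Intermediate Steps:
$X{\left(Z \right)} = -3 + \frac{2 Z}{-47 + Z}$ ($X{\left(Z \right)} = -3 + \frac{Z + Z}{Z - 47} = -3 + \frac{2 Z}{-47 + Z}$)
$\left(X{\left(23 \right)} - H{\left(45 \right)}\right) + 1963 = \left(\frac{141 - 23}{-47 + 23} - \left(-3\right) 45\right) + 1963 = \left(\frac{141 - 23}{-24} - -135\right) + 1963 = \left(\left(- \frac{1}{24}\right) 118 + 135\right) + 1963 = \left(- \frac{59}{12} + 135\right) + 1963 = \frac{1561}{12} + 1963 = \frac{25117}{12}$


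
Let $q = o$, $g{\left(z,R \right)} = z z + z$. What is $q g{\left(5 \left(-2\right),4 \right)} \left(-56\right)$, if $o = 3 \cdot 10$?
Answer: $-151200$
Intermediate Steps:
$o = 30$
$g{\left(z,R \right)} = z + z^{2}$ ($g{\left(z,R \right)} = z^{2} + z = z + z^{2}$)
$q = 30$
$q g{\left(5 \left(-2\right),4 \right)} \left(-56\right) = 30 \cdot 5 \left(-2\right) \left(1 + 5 \left(-2\right)\right) \left(-56\right) = 30 \left(- 10 \left(1 - 10\right)\right) \left(-56\right) = 30 \left(\left(-10\right) \left(-9\right)\right) \left(-56\right) = 30 \cdot 90 \left(-56\right) = 2700 \left(-56\right) = -151200$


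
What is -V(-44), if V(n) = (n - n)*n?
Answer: 0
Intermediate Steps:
V(n) = 0 (V(n) = 0*n = 0)
-V(-44) = -1*0 = 0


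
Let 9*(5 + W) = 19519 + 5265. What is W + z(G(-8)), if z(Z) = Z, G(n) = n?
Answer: 24667/9 ≈ 2740.8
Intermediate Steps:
W = 24739/9 (W = -5 + (19519 + 5265)/9 = -5 + (⅑)*24784 = -5 + 24784/9 = 24739/9 ≈ 2748.8)
W + z(G(-8)) = 24739/9 - 8 = 24667/9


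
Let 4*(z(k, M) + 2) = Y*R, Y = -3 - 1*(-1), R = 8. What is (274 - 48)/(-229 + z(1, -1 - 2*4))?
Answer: -226/235 ≈ -0.96170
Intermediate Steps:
Y = -2 (Y = -3 + 1 = -2)
z(k, M) = -6 (z(k, M) = -2 + (-2*8)/4 = -2 + (¼)*(-16) = -2 - 4 = -6)
(274 - 48)/(-229 + z(1, -1 - 2*4)) = (274 - 48)/(-229 - 6) = 226/(-235) = 226*(-1/235) = -226/235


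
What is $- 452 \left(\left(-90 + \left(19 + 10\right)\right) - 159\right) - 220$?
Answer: $99220$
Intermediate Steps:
$- 452 \left(\left(-90 + \left(19 + 10\right)\right) - 159\right) - 220 = - 452 \left(\left(-90 + 29\right) - 159\right) - 220 = - 452 \left(-61 - 159\right) - 220 = \left(-452\right) \left(-220\right) - 220 = 99440 - 220 = 99220$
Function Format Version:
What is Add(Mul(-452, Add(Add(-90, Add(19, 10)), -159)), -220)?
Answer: 99220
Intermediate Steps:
Add(Mul(-452, Add(Add(-90, Add(19, 10)), -159)), -220) = Add(Mul(-452, Add(Add(-90, 29), -159)), -220) = Add(Mul(-452, Add(-61, -159)), -220) = Add(Mul(-452, -220), -220) = Add(99440, -220) = 99220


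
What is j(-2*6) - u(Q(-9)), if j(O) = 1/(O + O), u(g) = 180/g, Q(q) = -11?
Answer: 4309/264 ≈ 16.322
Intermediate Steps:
j(O) = 1/(2*O)
j(-2*6) - u(Q(-9)) = 1/(2*((-2*6))) - 180/(-11) = (1/2)/(-12) - 180*(-1)/11 = (1/2)*(-1/12) - 1*(-180/11) = -1/24 + 180/11 = 4309/264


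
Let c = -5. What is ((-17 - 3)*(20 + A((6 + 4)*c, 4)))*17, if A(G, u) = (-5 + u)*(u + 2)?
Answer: -4760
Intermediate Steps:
A(G, u) = (-5 + u)*(2 + u)
((-17 - 3)*(20 + A((6 + 4)*c, 4)))*17 = ((-17 - 3)*(20 + (-10 + 4**2 - 3*4)))*17 = -20*(20 + (-10 + 16 - 12))*17 = -20*(20 - 6)*17 = -20*14*17 = -280*17 = -4760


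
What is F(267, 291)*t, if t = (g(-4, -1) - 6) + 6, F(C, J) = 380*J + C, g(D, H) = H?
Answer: -110847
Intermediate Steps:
F(C, J) = C + 380*J
t = -1 (t = (-1 - 6) + 6 = -7 + 6 = -1)
F(267, 291)*t = (267 + 380*291)*(-1) = (267 + 110580)*(-1) = 110847*(-1) = -110847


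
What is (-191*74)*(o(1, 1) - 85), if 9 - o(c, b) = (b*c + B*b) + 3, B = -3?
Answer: 1088318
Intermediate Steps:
o(c, b) = 6 + 3*b - b*c (o(c, b) = 9 - ((b*c - 3*b) + 3) = 9 - ((-3*b + b*c) + 3) = 9 - (3 - 3*b + b*c) = 9 + (-3 + 3*b - b*c) = 6 + 3*b - b*c)
(-191*74)*(o(1, 1) - 85) = (-191*74)*((6 + 3*1 - 1*1*1) - 85) = -14134*((6 + 3 - 1) - 85) = -14134*(8 - 85) = -14134*(-77) = 1088318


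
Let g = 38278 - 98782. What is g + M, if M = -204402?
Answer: -264906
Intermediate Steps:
g = -60504
g + M = -60504 - 204402 = -264906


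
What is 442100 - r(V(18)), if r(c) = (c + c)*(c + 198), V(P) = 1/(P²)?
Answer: 23204880647/52488 ≈ 4.4210e+5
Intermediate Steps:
V(P) = P⁻²
r(c) = 2*c*(198 + c) (r(c) = (2*c)*(198 + c) = 2*c*(198 + c))
442100 - r(V(18)) = 442100 - 2*(198 + 18⁻²)/18² = 442100 - 2*(198 + 1/324)/324 = 442100 - 2*64153/(324*324) = 442100 - 1*64153/52488 = 442100 - 64153/52488 = 23204880647/52488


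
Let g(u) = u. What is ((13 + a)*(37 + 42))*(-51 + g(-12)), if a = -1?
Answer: -59724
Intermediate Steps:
((13 + a)*(37 + 42))*(-51 + g(-12)) = ((13 - 1)*(37 + 42))*(-51 - 12) = (12*79)*(-63) = 948*(-63) = -59724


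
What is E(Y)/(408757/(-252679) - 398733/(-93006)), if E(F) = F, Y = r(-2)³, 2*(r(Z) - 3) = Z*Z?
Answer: 195838858950/4182306811 ≈ 46.826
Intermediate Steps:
r(Z) = 3 + Z²/2 (r(Z) = 3 + (Z*Z)/2 = 3 + Z²/2)
Y = 125 (Y = (3 + (½)*(-2)²)³ = (3 + (½)*4)³ = (3 + 2)³ = 5³ = 125)
E(Y)/(408757/(-252679) - 398733/(-93006)) = 125/(408757/(-252679) - 398733/(-93006)) = 125/(408757*(-1/252679) - 398733*(-1/93006)) = 125/(-408757/252679 + 132911/31002) = 125/(20911534055/7833554358) = 125*(7833554358/20911534055) = 195838858950/4182306811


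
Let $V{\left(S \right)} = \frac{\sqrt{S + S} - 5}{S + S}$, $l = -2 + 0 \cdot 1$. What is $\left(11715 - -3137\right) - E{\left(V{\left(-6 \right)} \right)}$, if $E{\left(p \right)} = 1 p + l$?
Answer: $\frac{178243}{12} + \frac{i \sqrt{3}}{6} \approx 14854.0 + 0.28868 i$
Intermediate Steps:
$l = -2$ ($l = -2 + 0 = -2$)
$V{\left(S \right)} = \frac{-5 + \sqrt{2} \sqrt{S}}{2 S}$ ($V{\left(S \right)} = \frac{\sqrt{2 S} - 5}{2 S} = \left(\sqrt{2} \sqrt{S} - 5\right) \frac{1}{2 S} = \left(-5 + \sqrt{2} \sqrt{S}\right) \frac{1}{2 S} = \frac{-5 + \sqrt{2} \sqrt{S}}{2 S}$)
$E{\left(p \right)} = -2 + p$ ($E{\left(p \right)} = 1 p - 2 = p - 2 = -2 + p$)
$\left(11715 - -3137\right) - E{\left(V{\left(-6 \right)} \right)} = \left(11715 - -3137\right) - \left(-2 + \left(- \frac{5}{2 \left(-6\right)} + \frac{\sqrt{2}}{2 i \sqrt{6}}\right)\right) = \left(11715 + 3137\right) - \left(-2 + \left(\left(- \frac{5}{2}\right) \left(- \frac{1}{6}\right) + \frac{\sqrt{2} \left(- \frac{i \sqrt{6}}{6}\right)}{2}\right)\right) = 14852 - \left(-2 + \left(\frac{5}{12} - \frac{i \sqrt{3}}{6}\right)\right) = 14852 - \left(- \frac{19}{12} - \frac{i \sqrt{3}}{6}\right) = 14852 + \left(\frac{19}{12} + \frac{i \sqrt{3}}{6}\right) = \frac{178243}{12} + \frac{i \sqrt{3}}{6}$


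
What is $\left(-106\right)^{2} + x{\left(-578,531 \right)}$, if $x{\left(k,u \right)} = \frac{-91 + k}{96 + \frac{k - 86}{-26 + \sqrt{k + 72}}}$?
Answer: $\frac{10281720817}{915556} + \frac{55527 i \sqrt{506}}{1831112} \approx 11230.0 + 0.68213 i$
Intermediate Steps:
$x{\left(k,u \right)} = \frac{-91 + k}{96 + \frac{-86 + k}{-26 + \sqrt{72 + k}}}$
$\left(-106\right)^{2} + x{\left(-578,531 \right)} = \left(-106\right)^{2} + \frac{2366 - 91 \sqrt{72 - 578} - -15028 - 578 \sqrt{72 - 578}}{-2582 - 578 + 96 \sqrt{72 - 578}} = 11236 + \frac{2366 - 91 \sqrt{-506} + 15028 - 578 \sqrt{-506}}{-2582 - 578 + 96 \sqrt{-506}} = 11236 + \frac{2366 - 91 i \sqrt{506} + 15028 - 578 i \sqrt{506}}{-2582 - 578 + 96 i \sqrt{506}} = 11236 + \frac{17394 - 669 i \sqrt{506}}{-3160 + 96 i \sqrt{506}}$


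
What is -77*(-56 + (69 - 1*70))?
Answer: 4389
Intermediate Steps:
-77*(-56 + (69 - 1*70)) = -77*(-56 + (69 - 70)) = -77*(-56 - 1) = -77*(-57) = 4389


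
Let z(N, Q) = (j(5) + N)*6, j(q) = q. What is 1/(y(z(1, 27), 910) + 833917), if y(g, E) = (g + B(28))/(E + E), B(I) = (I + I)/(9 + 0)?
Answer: 819/682978042 ≈ 1.1992e-6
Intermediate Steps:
B(I) = 2*I/9 (B(I) = (2*I)/9 = (2*I)*(1/9) = 2*I/9)
z(N, Q) = 30 + 6*N (z(N, Q) = (5 + N)*6 = 30 + 6*N)
y(g, E) = (56/9 + g)/(2*E) (y(g, E) = (g + (2/9)*28)/(E + E) = (g + 56/9)/((2*E)) = (56/9 + g)*(1/(2*E)) = (56/9 + g)/(2*E))
1/(y(z(1, 27), 910) + 833917) = 1/((1/18)*(56 + 9*(30 + 6*1))/910 + 833917) = 1/((1/18)*(1/910)*(56 + 9*(30 + 6)) + 833917) = 1/((1/18)*(1/910)*(56 + 9*36) + 833917) = 1/((1/18)*(1/910)*(56 + 324) + 833917) = 1/((1/18)*(1/910)*380 + 833917) = 1/(19/819 + 833917) = 1/(682978042/819) = 819/682978042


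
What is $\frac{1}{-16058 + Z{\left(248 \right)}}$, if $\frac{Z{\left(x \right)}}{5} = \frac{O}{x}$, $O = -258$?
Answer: $- \frac{124}{1991837} \approx -6.2254 \cdot 10^{-5}$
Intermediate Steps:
$Z{\left(x \right)} = - \frac{1290}{x}$ ($Z{\left(x \right)} = 5 \left(- \frac{258}{x}\right) = - \frac{1290}{x}$)
$\frac{1}{-16058 + Z{\left(248 \right)}} = \frac{1}{-16058 - \frac{1290}{248}} = \frac{1}{-16058 - \frac{645}{124}} = \frac{1}{- \frac{1991837}{124}} = - \frac{124}{1991837}$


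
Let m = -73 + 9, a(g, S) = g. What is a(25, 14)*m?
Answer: -1600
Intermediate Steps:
m = -64
a(25, 14)*m = 25*(-64) = -1600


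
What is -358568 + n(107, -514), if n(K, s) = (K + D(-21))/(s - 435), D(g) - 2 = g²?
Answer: -340281582/949 ≈ -3.5857e+5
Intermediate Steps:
D(g) = 2 + g²
n(K, s) = (443 + K)/(-435 + s) (n(K, s) = (K + (2 + (-21)²))/(s - 435) = (K + (2 + 441))/(-435 + s) = (K + 443)/(-435 + s) = (443 + K)/(-435 + s))
-358568 + n(107, -514) = -358568 + (443 + 107)/(-435 - 514) = -358568 + 550/(-949) = -358568 - 1/949*550 = -358568 - 550/949 = -340281582/949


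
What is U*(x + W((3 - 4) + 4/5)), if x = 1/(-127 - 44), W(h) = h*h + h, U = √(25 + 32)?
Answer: -709*√57/4275 ≈ -1.2521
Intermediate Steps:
U = √57 ≈ 7.5498
W(h) = h + h² (W(h) = h² + h = h + h²)
x = -1/171 (x = 1/(-171) = -1/171 ≈ -0.0058480)
U*(x + W((3 - 4) + 4/5)) = √57*(-1/171 + ((3 - 4) + 4/5)*(1 + ((3 - 4) + 4/5))) = √57*(-1/171 + (-1 + 4*(⅕))*(1 + (-1 + 4*(⅕)))) = √57*(-1/171 + (-1 + ⅘)*(1 + (-1 + ⅘))) = √57*(-1/171 - (1 - ⅕)/5) = √57*(-1/171 - ⅕*⅘) = √57*(-1/171 - 4/25) = √57*(-709/4275) = -709*√57/4275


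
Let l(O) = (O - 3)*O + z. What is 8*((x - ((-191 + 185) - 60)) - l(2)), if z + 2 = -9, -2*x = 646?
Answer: -1952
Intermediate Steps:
x = -323 (x = -½*646 = -323)
z = -11 (z = -2 - 9 = -11)
l(O) = -11 + O*(-3 + O) (l(O) = (O - 3)*O - 11 = (-3 + O)*O - 11 = O*(-3 + O) - 11 = -11 + O*(-3 + O))
8*((x - ((-191 + 185) - 60)) - l(2)) = 8*((-323 - ((-191 + 185) - 60)) - (-11 + 2² - 3*2)) = 8*((-323 - (-6 - 60)) - (-11 + 4 - 6)) = 8*((-323 - 1*(-66)) - 1*(-13)) = 8*((-323 + 66) + 13) = 8*(-257 + 13) = 8*(-244) = -1952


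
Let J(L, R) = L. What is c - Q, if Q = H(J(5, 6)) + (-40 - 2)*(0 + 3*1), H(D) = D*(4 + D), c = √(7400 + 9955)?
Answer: 81 + √17355 ≈ 212.74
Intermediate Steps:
c = √17355 ≈ 131.74
Q = -81 (Q = 5*(4 + 5) + (-40 - 2)*(0 + 3*1) = 5*9 - 42*(0 + 3) = 45 - 42*3 = 45 - 126 = -81)
c - Q = √17355 - 1*(-81) = √17355 + 81 = 81 + √17355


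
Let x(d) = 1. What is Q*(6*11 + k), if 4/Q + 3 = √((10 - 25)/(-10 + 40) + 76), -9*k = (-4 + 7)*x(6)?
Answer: 788*√30/(3*(√2265 - 3*√30)) ≈ 46.170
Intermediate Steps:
k = -⅓ (k = -(-4 + 7)/9 = -1/3 = -⅑*3 = -⅓ ≈ -0.33333)
Q = 4/(-3 + √302/2) (Q = 4/(-3 + √((10 - 25)/(-10 + 40) + 76)) = 4/(-3 + √(-15/30 + 76)) = 4/(-3 + √(-15*1/30 + 76)) = 4/(-3 + √(-½ + 76)) = 4/(-3 + √(151/2)) = 4/(-3 + √302/2) ≈ 0.70310)
Q*(6*11 + k) = (4*√30/(√2265 - 3*√30))*(6*11 - ⅓) = (4*√30/(√2265 - 3*√30))*(66 - ⅓) = (4*√30/(√2265 - 3*√30))*(197/3) = 788*√30/(3*(√2265 - 3*√30))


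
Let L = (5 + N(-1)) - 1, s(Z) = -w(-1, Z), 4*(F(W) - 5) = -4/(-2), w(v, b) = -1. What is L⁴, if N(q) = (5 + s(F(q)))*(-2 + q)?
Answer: 38416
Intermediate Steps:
F(W) = 11/2 (F(W) = 5 + (-4/(-2))/4 = 5 + (-4*(-½))/4 = 5 + (¼)*2 = 5 + ½ = 11/2)
s(Z) = 1 (s(Z) = -1*(-1) = 1)
N(q) = -12 + 6*q (N(q) = (5 + 1)*(-2 + q) = 6*(-2 + q) = -12 + 6*q)
L = -14 (L = (5 + (-12 + 6*(-1))) - 1 = (5 + (-12 - 6)) - 1 = (5 - 18) - 1 = -13 - 1 = -14)
L⁴ = (-14)⁴ = 38416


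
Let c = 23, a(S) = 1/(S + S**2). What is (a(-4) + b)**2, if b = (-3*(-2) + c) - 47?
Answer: 46225/144 ≈ 321.01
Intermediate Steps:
b = -18 (b = (-3*(-2) + 23) - 47 = (6 + 23) - 47 = 29 - 47 = -18)
(a(-4) + b)**2 = (1/((-4)*(1 - 4)) - 18)**2 = (-1/4/(-3) - 18)**2 = (-1/4*(-1/3) - 18)**2 = (1/12 - 18)**2 = (-215/12)**2 = 46225/144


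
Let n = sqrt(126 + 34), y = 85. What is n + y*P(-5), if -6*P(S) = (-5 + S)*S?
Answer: -2125/3 + 4*sqrt(10) ≈ -695.68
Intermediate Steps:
n = 4*sqrt(10) (n = sqrt(160) = 4*sqrt(10) ≈ 12.649)
P(S) = -S*(-5 + S)/6 (P(S) = -(-5 + S)*S/6 = -S*(-5 + S)/6)
n + y*P(-5) = 4*sqrt(10) + 85*((1/6)*(-5)*(5 - 1*(-5))) = 4*sqrt(10) + 85*((1/6)*(-5)*(5 + 5)) = 4*sqrt(10) + 85*((1/6)*(-5)*10) = 4*sqrt(10) + 85*(-25/3) = 4*sqrt(10) - 2125/3 = -2125/3 + 4*sqrt(10)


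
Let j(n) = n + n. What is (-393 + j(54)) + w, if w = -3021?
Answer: -3306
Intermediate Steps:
j(n) = 2*n
(-393 + j(54)) + w = (-393 + 2*54) - 3021 = (-393 + 108) - 3021 = -285 - 3021 = -3306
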